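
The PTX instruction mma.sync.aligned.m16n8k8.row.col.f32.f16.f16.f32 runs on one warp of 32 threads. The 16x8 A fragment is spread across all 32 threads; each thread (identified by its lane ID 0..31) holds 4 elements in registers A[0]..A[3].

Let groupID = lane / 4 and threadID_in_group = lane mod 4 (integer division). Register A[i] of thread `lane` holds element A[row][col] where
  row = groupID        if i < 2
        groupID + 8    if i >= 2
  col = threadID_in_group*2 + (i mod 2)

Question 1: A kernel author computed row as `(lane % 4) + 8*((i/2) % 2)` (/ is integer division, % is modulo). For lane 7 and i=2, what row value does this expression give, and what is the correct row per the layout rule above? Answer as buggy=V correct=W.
buggy=11 correct=9

`(lane % 4) + 8*((i/2) % 2)`[7,2]⇒11
L=7⇒gr=7>>2=1, th=7&3=3
[2]⇒row 1+8=9  col 3·2+0=6
row: 11 vs 9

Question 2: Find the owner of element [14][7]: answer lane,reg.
r=14->g=6,rb=1  c=7->t=3,b0=1
L=6*4+3=27  i=1*2+1=3

27,3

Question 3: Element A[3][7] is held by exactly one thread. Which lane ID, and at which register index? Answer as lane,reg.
r=3→G=3,rhi=0  c=7→T=3,p=1
L=3*4+3=15  i=0*2+1=1

15,1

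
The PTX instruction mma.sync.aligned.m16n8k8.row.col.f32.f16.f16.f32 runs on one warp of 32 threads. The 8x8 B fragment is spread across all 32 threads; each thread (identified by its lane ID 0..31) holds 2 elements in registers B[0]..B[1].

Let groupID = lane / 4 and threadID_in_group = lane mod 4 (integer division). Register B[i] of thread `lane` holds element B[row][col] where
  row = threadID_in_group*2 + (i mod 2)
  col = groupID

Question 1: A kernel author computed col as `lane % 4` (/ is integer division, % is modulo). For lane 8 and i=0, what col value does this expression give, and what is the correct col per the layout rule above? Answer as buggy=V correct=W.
`lane % 4`[8,0]->0
8: g=2,t=0
[0] (0*2+0,2) = (0,2)
col: 0 vs 2

buggy=0 correct=2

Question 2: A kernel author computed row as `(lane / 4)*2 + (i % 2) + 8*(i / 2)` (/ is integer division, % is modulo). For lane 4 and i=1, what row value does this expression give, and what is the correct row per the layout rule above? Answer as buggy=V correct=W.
`(lane / 4)*2 + (i % 2) + 8*(i / 2)`[4,1]=>3
lane 4=>4/4=1, 4 mod 4=0
i=1  r:2·0+1=>1  c:1
row: 3 vs 1

buggy=3 correct=1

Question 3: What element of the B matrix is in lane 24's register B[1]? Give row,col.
1,6

lane 24->24/4=6, 24 mod 4=0
i=1  r:2·0+1->1  c:6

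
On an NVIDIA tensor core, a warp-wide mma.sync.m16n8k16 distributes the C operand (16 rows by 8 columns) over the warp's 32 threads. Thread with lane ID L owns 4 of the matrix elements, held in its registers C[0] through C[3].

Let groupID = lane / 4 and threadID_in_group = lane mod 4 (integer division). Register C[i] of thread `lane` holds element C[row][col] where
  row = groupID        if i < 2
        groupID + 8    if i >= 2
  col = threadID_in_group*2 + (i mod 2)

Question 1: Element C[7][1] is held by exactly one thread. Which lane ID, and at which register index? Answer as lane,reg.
28,1

r=7->g=7,rb=0  c=1->t=0,b0=1
L=7*4+0=28  i=0*2+1=1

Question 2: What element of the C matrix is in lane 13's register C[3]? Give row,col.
13: gr=3,th=1
[3] (3+8,1*2+1) = (11,3)

11,3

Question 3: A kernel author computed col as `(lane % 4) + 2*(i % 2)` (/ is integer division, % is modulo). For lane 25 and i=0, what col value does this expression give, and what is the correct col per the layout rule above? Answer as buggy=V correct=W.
buggy=1 correct=2

`(lane % 4) + 2*(i % 2)`[25,0]=>1
lane 25: grp=6 (25/4), tig=1 (25%4)
i=0: r=6+0=6, c=1*2+0=2
col: 1 vs 2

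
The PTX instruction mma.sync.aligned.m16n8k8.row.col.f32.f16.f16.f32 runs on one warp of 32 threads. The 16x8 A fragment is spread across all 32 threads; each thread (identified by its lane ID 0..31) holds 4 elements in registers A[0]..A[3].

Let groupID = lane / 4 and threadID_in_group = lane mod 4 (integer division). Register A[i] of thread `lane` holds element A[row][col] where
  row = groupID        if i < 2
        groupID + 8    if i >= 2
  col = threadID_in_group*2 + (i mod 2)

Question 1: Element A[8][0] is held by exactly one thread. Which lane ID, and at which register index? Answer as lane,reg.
r=8->g=0,rb=1  c=0->t=0,b0=0
L=0*4+0=0  i=1*2+0=2

0,2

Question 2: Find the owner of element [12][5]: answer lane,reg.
r=12⇒gr=4,Rb=1  c=5⇒th=2,odd=1
L=4*4+2=18  i=1*2+1=3

18,3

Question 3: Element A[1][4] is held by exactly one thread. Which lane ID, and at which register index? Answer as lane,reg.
6,0

r=1->g=1,rb=0  c=4->t=2,b0=0
L=1*4+2=6  i=0*2+0=0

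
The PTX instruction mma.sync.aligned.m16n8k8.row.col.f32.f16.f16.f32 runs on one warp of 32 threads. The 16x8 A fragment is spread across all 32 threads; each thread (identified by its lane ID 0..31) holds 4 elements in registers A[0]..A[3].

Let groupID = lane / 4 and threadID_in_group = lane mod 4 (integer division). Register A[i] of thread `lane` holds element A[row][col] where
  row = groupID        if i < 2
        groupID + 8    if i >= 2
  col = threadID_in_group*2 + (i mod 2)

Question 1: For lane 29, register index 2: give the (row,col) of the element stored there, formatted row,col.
15,2

lane 29: gid=7 (29/4), tid=1 (29%4)
i=2: r=7+8=15, c=1*2+0=2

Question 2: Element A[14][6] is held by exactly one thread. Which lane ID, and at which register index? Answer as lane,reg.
27,2

r=14⇒gr=6,Rb=1  c=6⇒th=3,odd=0
L=6*4+3=27  i=1*2+0=2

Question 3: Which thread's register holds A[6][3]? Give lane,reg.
25,1

r=6->g=6,rb=0  c=3->t=1,b0=1
L=6*4+1=25  i=0*2+1=1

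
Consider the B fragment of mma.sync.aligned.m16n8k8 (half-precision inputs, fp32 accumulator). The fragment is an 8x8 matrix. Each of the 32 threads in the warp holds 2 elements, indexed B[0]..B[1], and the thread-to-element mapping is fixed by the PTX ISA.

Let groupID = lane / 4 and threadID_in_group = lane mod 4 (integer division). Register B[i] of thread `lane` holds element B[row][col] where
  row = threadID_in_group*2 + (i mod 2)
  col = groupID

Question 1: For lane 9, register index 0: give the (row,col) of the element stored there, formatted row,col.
lane 9⇒9/4=2, 9 mod 4=1
i=0  r:2·1+0⇒2  c:2

2,2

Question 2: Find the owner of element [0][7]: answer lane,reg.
28,0

c=7→G=7  r=0→T=0,p=0
L=7*4+0=28  i=0=0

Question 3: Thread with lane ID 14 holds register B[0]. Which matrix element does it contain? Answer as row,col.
4,3

L=14->gid=14>>2=3, tid=14&3=2
[0]->row 2·2+0=4  col gid=3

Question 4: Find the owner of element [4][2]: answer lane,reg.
c:2=>grp=2  r:4=>tig=2,lo=0
L=2*4+2=10  i=0=0

10,0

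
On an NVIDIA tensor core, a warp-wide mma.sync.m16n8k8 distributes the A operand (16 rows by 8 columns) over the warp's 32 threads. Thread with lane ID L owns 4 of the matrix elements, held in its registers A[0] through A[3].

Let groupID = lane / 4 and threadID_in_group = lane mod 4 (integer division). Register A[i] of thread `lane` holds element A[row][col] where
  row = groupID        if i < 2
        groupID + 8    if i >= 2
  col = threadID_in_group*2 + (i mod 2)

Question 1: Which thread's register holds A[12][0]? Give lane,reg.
16,2

r=12->g=4,rb=1  c=0->t=0,b0=0
L=4*4+0=16  i=1*2+0=2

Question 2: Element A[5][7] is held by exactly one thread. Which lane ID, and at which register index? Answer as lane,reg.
r=5→G=5,rhi=0  c=7→T=3,p=1
L=5*4+3=23  i=0*2+1=1

23,1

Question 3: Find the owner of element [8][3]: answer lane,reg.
1,3

r: 8->gid=0,r8=1  c: 3->tid=1,i&1=1
L=0*4+1=1  i=1*2+1=3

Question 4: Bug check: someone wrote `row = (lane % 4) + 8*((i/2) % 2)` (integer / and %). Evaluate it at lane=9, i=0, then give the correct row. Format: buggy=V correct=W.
`(lane % 4) + 8*((i/2) % 2)`[9,0]->1
9: g=2,t=1
[0] (2+0,1*2+0) = (2,2)
row: 1 vs 2

buggy=1 correct=2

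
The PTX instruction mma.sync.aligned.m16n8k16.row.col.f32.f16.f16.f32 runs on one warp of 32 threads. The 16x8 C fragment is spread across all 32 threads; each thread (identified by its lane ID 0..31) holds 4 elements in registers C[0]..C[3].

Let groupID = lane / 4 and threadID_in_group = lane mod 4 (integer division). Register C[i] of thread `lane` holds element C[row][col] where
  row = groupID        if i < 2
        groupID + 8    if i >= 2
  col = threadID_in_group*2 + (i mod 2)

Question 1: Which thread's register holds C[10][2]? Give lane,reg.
r: 10->gid=2,r8=1  c: 2->tid=1,i&1=0
L=2*4+1=9  i=1*2+0=2

9,2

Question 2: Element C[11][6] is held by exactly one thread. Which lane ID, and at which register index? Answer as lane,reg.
15,2

r:11=>grp=3,rB=1  c:6=>tig=3,lo=0
L=3*4+3=15  i=1*2+0=2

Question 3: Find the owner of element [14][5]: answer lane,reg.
r=14⇒gr=6,Rb=1  c=5⇒th=2,odd=1
L=6*4+2=26  i=1*2+1=3

26,3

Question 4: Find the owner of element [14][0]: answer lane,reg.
r=14→G=6,rhi=1  c=0→T=0,p=0
L=6*4+0=24  i=1*2+0=2

24,2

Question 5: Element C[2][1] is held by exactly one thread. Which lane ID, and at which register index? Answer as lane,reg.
8,1

r=2→G=2,rhi=0  c=1→T=0,p=1
L=2*4+0=8  i=0*2+1=1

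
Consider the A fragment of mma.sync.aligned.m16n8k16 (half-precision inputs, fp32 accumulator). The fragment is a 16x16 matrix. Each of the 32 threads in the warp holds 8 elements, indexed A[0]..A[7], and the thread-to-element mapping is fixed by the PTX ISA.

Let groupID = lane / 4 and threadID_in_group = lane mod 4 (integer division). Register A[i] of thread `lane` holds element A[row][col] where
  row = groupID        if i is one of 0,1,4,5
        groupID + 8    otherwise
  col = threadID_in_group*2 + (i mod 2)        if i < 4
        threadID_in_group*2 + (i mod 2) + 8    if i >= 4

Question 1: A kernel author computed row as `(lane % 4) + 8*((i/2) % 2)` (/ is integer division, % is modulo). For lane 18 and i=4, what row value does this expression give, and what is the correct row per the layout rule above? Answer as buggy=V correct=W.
buggy=2 correct=4

`(lane % 4) + 8*((i/2) % 2)`[18,4]->2
L=18->g=18>>2=4, t=18&3=2
[4]->row 4+0=4  col 2·2+0+8=12
row: 2 vs 4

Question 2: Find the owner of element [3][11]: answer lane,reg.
r=3→G=3,rhi=0  c=11→chi=1,T=1,p=1
L=3*4+1=13  i=1*4+0*2+1=5

13,5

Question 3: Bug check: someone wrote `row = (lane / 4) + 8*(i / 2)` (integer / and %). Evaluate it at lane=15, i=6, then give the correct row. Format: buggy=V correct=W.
`(lane / 4) + 8*(i / 2)`[15,6]→27
lane 15→15/4=3, 15 mod 4=3
i=6  r:3+8→11  c:2·3+0+8→14
row: 27 vs 11

buggy=27 correct=11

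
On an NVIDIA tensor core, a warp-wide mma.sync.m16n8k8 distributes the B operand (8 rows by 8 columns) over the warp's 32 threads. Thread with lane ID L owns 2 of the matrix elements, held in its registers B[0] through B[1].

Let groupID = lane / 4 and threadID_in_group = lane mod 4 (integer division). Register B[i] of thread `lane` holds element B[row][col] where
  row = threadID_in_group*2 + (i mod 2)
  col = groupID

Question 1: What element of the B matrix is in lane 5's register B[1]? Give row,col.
lane 5: gid=1 (5/4), tid=1 (5%4)
i=1: r=1*2+1=3, c=gid=1

3,1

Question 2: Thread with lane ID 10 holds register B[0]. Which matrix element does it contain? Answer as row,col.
4,2

lane 10⇒10/4=2, 10 mod 4=2
i=0  r:2·2+0⇒4  c:2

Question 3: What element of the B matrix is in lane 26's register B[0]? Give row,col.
lane 26->26/4=6, 26 mod 4=2
i=0  r:2·2+0->4  c:6

4,6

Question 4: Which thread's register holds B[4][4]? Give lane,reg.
18,0

c=4->g=4  r=4->t=2,b0=0
L=4*4+2=18  i=0=0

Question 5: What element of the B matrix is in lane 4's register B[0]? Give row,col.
0,1

lane 4→4/4=1, 4 mod 4=0
i=0  r:2·0+0→0  c:1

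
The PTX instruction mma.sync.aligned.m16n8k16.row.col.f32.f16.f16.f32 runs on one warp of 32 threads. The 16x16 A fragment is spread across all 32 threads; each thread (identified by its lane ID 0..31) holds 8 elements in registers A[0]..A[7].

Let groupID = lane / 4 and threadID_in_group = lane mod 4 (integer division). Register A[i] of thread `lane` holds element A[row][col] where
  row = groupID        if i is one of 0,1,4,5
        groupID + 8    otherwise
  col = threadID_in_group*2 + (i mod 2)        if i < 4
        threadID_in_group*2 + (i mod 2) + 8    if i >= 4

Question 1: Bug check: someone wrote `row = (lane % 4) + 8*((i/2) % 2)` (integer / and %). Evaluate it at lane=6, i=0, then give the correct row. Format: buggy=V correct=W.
`(lane % 4) + 8*((i/2) % 2)`[6,0]=>2
6: grp=1,tig=2
[0] (1+0,2*2+0+0) = (1,4)
row: 2 vs 1

buggy=2 correct=1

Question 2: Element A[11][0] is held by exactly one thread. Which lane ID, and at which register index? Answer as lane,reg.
r:11=>grp=3,rB=1  c:0=>cB=0,tig=0,lo=0
L=3*4+0=12  i=0*4+1*2+0=2

12,2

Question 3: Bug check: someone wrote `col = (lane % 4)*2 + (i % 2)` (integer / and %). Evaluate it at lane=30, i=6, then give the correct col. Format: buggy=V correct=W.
`(lane % 4)*2 + (i % 2)`[30,6]->4
30: gid=7,tid=2
[6] (7+8,2*2+0+8) = (15,12)
col: 4 vs 12

buggy=4 correct=12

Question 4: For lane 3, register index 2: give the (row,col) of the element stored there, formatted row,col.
8,6

L=3->gid=3>>2=0, tid=3&3=3
[2]->row 0+8=8  col 3·2+0+0=6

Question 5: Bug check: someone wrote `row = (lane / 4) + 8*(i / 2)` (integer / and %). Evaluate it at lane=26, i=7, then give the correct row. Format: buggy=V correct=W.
buggy=30 correct=14

`(lane / 4) + 8*(i / 2)`[26,7]→30
lane 26: G=6 (26/4), T=2 (26%4)
i=7: r=6+8=14, c=2*2+1+8=13
row: 30 vs 14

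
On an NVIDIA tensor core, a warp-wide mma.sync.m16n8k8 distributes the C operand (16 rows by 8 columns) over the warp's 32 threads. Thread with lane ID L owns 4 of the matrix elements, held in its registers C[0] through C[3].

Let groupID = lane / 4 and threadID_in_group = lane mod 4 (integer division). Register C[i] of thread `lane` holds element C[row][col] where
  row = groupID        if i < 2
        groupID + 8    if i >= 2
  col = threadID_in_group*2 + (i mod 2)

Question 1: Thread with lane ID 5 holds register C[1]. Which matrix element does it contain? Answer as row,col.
lane 5→5/4=1, 5 mod 4=1
i=1  r:1+0→1  c:2·1+1→3

1,3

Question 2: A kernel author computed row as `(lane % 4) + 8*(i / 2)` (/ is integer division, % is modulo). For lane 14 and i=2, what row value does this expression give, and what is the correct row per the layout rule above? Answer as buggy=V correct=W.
`(lane % 4) + 8*(i / 2)`[14,2]->10
L=14->g=14>>2=3, t=14&3=2
[2]->row 3+8=11  col 2·2+0=4
row: 10 vs 11

buggy=10 correct=11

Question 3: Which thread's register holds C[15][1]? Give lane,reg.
28,3

r: 15->gid=7,r8=1  c: 1->tid=0,i&1=1
L=7*4+0=28  i=1*2+1=3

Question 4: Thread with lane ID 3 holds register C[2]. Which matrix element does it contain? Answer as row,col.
3: gr=0,th=3
[2] (0+8,3*2+0) = (8,6)

8,6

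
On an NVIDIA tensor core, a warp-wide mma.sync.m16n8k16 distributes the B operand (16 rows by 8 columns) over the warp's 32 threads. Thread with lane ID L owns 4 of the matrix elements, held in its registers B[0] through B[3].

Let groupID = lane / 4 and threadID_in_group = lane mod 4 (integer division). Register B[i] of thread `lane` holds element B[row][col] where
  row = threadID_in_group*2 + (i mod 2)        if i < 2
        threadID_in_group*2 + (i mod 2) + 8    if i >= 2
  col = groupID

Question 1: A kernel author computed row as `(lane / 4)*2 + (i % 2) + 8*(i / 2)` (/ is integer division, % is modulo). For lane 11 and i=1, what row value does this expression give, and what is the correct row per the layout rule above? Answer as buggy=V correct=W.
buggy=5 correct=7

`(lane / 4)*2 + (i % 2) + 8*(i / 2)`[11,1]=>5
lane 11: grp=2 (11/4), tig=3 (11%4)
i=1: r=3*2+1+0=7, c=grp=2
row: 5 vs 7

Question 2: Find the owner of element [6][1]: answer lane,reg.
7,0

c:1=>grp=1  r:6=>rB=0,tig=3,lo=0
L=1*4+3=7  i=0*2+0=0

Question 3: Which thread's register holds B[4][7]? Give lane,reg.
c: 7->gid=7  r: 4->r8=0,tid=2,i&1=0
L=7*4+2=30  i=0*2+0=0

30,0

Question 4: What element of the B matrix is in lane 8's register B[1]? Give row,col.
1,2

L=8→G=8>>2=2, T=8&3=0
[1]→row 0·2+1+0=1  col G=2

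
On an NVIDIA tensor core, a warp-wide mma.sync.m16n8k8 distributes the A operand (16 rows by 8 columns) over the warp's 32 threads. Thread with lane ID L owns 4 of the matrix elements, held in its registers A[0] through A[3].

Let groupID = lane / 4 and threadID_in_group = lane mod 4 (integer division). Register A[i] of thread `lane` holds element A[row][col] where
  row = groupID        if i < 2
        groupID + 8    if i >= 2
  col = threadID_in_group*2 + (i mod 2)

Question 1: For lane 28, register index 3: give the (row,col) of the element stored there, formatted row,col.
28: grp=7,tig=0
[3] (7+8,0*2+1) = (15,1)

15,1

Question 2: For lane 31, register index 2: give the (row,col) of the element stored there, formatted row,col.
15,6

lane 31→31/4=7, 31 mod 4=3
i=2  r:7+8→15  c:2·3+0→6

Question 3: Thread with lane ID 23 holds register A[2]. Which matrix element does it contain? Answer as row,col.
13,6

lane 23=>23/4=5, 23 mod 4=3
i=2  r:5+8=>13  c:2·3+0=>6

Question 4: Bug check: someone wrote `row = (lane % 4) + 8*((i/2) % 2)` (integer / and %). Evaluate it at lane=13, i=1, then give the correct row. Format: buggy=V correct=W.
buggy=1 correct=3

`(lane % 4) + 8*((i/2) % 2)`[13,1]->1
L=13->gid=13>>2=3, tid=13&3=1
[1]->row 3+0=3  col 1·2+1=3
row: 1 vs 3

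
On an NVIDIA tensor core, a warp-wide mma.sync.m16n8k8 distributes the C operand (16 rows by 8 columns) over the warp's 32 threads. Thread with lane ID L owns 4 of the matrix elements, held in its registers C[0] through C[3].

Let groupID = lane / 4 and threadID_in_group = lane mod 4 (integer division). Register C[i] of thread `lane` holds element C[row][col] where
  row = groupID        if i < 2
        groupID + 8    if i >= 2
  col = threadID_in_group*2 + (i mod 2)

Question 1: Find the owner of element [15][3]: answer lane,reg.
29,3

r=15⇒gr=7,Rb=1  c=3⇒th=1,odd=1
L=7*4+1=29  i=1*2+1=3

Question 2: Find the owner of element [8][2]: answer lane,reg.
r:8=>grp=0,rB=1  c:2=>tig=1,lo=0
L=0*4+1=1  i=1*2+0=2

1,2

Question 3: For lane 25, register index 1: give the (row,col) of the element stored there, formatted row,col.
6,3

L=25⇒gr=25>>2=6, th=25&3=1
[1]⇒row 6+0=6  col 1·2+1=3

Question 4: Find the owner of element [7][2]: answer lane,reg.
r=7⇒gr=7,Rb=0  c=2⇒th=1,odd=0
L=7*4+1=29  i=0*2+0=0

29,0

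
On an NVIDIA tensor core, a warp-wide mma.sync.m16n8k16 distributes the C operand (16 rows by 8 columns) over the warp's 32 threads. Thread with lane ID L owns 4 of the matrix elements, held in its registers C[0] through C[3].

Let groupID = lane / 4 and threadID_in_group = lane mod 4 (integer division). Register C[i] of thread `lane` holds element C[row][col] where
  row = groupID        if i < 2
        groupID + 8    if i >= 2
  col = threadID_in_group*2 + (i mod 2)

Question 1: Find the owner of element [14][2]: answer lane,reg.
25,2

r=14⇒gr=6,Rb=1  c=2⇒th=1,odd=0
L=6*4+1=25  i=1*2+0=2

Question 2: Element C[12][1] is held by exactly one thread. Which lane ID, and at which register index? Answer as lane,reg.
16,3

r: 12->gid=4,r8=1  c: 1->tid=0,i&1=1
L=4*4+0=16  i=1*2+1=3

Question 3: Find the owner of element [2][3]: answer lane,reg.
r: 2->gid=2,r8=0  c: 3->tid=1,i&1=1
L=2*4+1=9  i=0*2+1=1

9,1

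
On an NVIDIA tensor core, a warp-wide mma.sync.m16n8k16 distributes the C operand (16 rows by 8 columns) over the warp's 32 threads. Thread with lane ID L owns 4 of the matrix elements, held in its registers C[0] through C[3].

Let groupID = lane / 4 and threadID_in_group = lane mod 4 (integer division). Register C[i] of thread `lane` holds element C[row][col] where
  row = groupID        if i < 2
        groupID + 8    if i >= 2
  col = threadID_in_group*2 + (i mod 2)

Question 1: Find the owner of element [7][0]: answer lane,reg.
r: 7->gid=7,r8=0  c: 0->tid=0,i&1=0
L=7*4+0=28  i=0*2+0=0

28,0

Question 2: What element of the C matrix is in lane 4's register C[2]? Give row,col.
L=4=>grp=4>>2=1, tig=4&3=0
[2]=>row 1+8=9  col 0·2+0=0

9,0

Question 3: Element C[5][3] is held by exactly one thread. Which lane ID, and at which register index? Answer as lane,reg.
21,1

r=5→G=5,rhi=0  c=3→T=1,p=1
L=5*4+1=21  i=0*2+1=1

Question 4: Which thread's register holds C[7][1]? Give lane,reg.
28,1

r=7→G=7,rhi=0  c=1→T=0,p=1
L=7*4+0=28  i=0*2+1=1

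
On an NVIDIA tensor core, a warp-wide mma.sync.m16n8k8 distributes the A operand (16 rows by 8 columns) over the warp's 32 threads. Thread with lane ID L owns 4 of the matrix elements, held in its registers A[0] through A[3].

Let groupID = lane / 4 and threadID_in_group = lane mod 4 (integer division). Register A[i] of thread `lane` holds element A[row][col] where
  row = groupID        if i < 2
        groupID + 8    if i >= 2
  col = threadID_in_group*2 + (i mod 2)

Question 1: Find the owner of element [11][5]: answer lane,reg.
14,3

r=11→G=3,rhi=1  c=5→T=2,p=1
L=3*4+2=14  i=1*2+1=3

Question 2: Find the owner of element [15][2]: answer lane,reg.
29,2

r:15=>grp=7,rB=1  c:2=>tig=1,lo=0
L=7*4+1=29  i=1*2+0=2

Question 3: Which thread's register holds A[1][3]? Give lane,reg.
r: 1->gid=1,r8=0  c: 3->tid=1,i&1=1
L=1*4+1=5  i=0*2+1=1

5,1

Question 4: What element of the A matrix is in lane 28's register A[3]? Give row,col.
15,1

lane 28: g=7 (28/4), t=0 (28%4)
i=3: r=7+8=15, c=0*2+1=1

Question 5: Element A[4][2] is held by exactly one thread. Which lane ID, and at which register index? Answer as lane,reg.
r=4→G=4,rhi=0  c=2→T=1,p=0
L=4*4+1=17  i=0*2+0=0

17,0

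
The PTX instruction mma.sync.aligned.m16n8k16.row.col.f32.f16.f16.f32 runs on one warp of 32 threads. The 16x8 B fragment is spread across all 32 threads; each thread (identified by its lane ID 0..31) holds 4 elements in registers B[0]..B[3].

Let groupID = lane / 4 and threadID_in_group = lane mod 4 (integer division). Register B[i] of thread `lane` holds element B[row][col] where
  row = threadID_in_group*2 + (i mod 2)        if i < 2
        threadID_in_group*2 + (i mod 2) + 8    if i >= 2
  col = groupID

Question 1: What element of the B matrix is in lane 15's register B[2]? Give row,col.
14,3

lane 15: G=3 (15/4), T=3 (15%4)
i=2: r=3*2+0+8=14, c=G=3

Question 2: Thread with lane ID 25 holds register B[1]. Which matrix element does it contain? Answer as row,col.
3,6

lane 25: grp=6 (25/4), tig=1 (25%4)
i=1: r=1*2+1+0=3, c=grp=6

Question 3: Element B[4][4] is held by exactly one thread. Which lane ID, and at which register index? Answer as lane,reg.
c=4⇒gr=4  r=4⇒Rb=0,th=2,odd=0
L=4*4+2=18  i=0*2+0=0

18,0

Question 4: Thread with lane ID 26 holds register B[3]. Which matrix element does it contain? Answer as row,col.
L=26->gid=26>>2=6, tid=26&3=2
[3]->row 2·2+1+8=13  col gid=6

13,6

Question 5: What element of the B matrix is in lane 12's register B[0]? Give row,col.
0,3

lane 12->12/4=3, 12 mod 4=0
i=0  r:2·0+0+0->0  c:3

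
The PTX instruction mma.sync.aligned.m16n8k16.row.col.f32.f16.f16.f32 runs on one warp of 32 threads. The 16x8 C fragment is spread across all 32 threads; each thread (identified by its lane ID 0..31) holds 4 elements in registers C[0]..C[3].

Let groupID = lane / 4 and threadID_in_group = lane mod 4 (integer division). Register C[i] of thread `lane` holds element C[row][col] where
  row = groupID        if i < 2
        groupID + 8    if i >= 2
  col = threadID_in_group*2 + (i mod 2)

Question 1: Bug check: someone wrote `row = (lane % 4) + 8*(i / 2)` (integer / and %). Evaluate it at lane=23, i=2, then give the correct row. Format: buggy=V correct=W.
buggy=11 correct=13

`(lane % 4) + 8*(i / 2)`[23,2]=>11
lane 23=>23/4=5, 23 mod 4=3
i=2  r:5+8=>13  c:2·3+0=>6
row: 11 vs 13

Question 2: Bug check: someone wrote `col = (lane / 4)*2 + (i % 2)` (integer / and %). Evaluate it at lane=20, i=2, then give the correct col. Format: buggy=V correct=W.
buggy=10 correct=0

`(lane / 4)*2 + (i % 2)`[20,2]->10
lane 20->20/4=5, 20 mod 4=0
i=2  r:5+8->13  c:2·0+0->0
col: 10 vs 0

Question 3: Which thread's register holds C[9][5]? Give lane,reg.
r: 9->gid=1,r8=1  c: 5->tid=2,i&1=1
L=1*4+2=6  i=1*2+1=3

6,3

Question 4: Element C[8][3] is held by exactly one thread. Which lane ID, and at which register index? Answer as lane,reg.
1,3

r=8⇒gr=0,Rb=1  c=3⇒th=1,odd=1
L=0*4+1=1  i=1*2+1=3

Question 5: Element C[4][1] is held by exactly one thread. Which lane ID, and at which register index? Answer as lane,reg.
r=4⇒gr=4,Rb=0  c=1⇒th=0,odd=1
L=4*4+0=16  i=0*2+1=1

16,1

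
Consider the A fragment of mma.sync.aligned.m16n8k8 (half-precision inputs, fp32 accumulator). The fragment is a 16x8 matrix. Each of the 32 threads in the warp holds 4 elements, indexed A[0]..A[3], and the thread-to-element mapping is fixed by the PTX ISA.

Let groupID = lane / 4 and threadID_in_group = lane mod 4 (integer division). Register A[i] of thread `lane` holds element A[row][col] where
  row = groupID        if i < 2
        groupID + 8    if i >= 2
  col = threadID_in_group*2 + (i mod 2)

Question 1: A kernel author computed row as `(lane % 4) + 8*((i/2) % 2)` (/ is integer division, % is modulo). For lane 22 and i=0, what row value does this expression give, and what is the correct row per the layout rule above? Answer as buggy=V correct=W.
buggy=2 correct=5

`(lane % 4) + 8*((i/2) % 2)`[22,0]->2
lane 22: g=5 (22/4), t=2 (22%4)
i=0: r=5+0=5, c=2*2+0=4
row: 2 vs 5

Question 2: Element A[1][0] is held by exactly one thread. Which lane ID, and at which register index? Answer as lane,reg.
4,0

r: 1->gid=1,r8=0  c: 0->tid=0,i&1=0
L=1*4+0=4  i=0*2+0=0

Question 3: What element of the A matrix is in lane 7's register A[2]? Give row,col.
L=7→G=7>>2=1, T=7&3=3
[2]→row 1+8=9  col 3·2+0=6

9,6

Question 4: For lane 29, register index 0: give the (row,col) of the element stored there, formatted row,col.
7,2

29: g=7,t=1
[0] (7+0,1*2+0) = (7,2)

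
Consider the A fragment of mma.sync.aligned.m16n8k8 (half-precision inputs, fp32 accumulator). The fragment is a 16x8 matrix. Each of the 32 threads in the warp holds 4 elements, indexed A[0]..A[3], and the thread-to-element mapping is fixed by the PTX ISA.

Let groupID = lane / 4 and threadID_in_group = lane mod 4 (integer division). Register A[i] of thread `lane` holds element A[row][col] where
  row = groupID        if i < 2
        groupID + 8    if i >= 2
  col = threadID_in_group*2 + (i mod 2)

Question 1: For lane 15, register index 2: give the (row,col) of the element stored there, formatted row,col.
11,6

lane 15=>15/4=3, 15 mod 4=3
i=2  r:3+8=>11  c:2·3+0=>6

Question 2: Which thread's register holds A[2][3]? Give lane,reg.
r: 2->gid=2,r8=0  c: 3->tid=1,i&1=1
L=2*4+1=9  i=0*2+1=1

9,1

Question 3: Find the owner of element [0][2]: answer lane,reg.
1,0

r:0=>grp=0,rB=0  c:2=>tig=1,lo=0
L=0*4+1=1  i=0*2+0=0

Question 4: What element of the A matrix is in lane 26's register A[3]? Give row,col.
26: gid=6,tid=2
[3] (6+8,2*2+1) = (14,5)

14,5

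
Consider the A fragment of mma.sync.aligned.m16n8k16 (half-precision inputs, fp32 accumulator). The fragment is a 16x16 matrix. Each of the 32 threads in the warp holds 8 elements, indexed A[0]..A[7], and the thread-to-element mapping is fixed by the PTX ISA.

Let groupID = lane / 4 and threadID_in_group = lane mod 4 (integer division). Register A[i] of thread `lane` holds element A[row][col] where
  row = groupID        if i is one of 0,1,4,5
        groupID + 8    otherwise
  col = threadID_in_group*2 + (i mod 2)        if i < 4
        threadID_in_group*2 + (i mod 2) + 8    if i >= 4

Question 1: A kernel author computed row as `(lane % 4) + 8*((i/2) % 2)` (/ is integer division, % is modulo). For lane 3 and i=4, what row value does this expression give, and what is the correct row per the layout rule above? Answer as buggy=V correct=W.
buggy=3 correct=0

`(lane % 4) + 8*((i/2) % 2)`[3,4]->3
3: gid=0,tid=3
[4] (0+0,3*2+0+8) = (0,14)
row: 3 vs 0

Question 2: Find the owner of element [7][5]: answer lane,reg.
30,1

r:7=>grp=7,rB=0  c:5=>cB=0,tig=2,lo=1
L=7*4+2=30  i=0*4+0*2+1=1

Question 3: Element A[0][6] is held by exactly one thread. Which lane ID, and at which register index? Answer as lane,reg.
r:0=>grp=0,rB=0  c:6=>cB=0,tig=3,lo=0
L=0*4+3=3  i=0*4+0*2+0=0

3,0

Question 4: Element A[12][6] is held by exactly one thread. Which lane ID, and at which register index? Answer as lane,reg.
r: 12->gid=4,r8=1  c: 6->c8=0,tid=3,i&1=0
L=4*4+3=19  i=0*4+1*2+0=2

19,2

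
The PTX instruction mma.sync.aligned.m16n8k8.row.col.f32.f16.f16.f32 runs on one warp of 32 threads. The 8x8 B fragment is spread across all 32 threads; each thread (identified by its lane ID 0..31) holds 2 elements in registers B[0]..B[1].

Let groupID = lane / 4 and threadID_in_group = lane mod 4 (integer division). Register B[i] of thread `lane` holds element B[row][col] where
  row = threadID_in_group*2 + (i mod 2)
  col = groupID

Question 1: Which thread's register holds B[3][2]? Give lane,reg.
c=2⇒gr=2  r=3⇒th=1,odd=1
L=2*4+1=9  i=1=1

9,1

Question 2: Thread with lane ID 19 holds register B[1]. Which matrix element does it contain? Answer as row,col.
7,4

lane 19->19/4=4, 19 mod 4=3
i=1  r:2·3+1->7  c:4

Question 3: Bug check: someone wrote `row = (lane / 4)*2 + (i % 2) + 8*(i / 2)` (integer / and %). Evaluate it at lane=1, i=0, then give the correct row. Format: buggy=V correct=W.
`(lane / 4)*2 + (i % 2) + 8*(i / 2)`[1,0]->0
L=1->g=1>>2=0, t=1&3=1
[0]->row 1·2+0=2  col g=0
row: 0 vs 2

buggy=0 correct=2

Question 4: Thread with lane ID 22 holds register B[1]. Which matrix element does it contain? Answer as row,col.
5,5

L=22→G=22>>2=5, T=22&3=2
[1]→row 2·2+1=5  col G=5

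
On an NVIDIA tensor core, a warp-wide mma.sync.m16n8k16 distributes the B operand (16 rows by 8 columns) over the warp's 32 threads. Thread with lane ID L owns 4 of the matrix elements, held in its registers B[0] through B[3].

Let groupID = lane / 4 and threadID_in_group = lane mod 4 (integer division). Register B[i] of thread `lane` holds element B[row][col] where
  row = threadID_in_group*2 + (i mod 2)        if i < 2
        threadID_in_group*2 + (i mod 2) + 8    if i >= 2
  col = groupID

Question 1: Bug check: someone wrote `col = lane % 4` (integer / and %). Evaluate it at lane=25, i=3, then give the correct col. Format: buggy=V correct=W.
buggy=1 correct=6

`lane % 4`[25,3]->1
lane 25: g=6 (25/4), t=1 (25%4)
i=3: r=1*2+1+8=11, c=g=6
col: 1 vs 6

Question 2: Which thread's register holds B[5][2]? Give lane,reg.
10,1

c: 2->gid=2  r: 5->r8=0,tid=2,i&1=1
L=2*4+2=10  i=0*2+1=1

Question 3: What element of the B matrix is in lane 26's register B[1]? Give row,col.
5,6

lane 26: g=6 (26/4), t=2 (26%4)
i=1: r=2*2+1+0=5, c=g=6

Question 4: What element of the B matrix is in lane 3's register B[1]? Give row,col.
lane 3⇒3/4=0, 3 mod 4=3
i=1  r:2·3+1+0⇒7  c:0

7,0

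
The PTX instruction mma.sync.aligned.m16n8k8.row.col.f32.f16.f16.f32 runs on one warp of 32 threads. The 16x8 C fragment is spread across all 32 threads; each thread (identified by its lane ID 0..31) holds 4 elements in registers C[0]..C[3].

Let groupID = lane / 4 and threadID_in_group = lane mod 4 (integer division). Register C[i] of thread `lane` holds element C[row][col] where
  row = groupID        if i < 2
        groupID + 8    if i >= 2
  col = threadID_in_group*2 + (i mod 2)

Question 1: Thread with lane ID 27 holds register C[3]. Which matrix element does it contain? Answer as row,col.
lane 27->27/4=6, 27 mod 4=3
i=3  r:6+8->14  c:2·3+1->7

14,7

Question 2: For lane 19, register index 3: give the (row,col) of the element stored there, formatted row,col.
lane 19: grp=4 (19/4), tig=3 (19%4)
i=3: r=4+8=12, c=3*2+1=7

12,7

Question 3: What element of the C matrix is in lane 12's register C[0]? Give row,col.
3,0

lane 12: gr=3 (12/4), th=0 (12%4)
i=0: r=3+0=3, c=0*2+0=0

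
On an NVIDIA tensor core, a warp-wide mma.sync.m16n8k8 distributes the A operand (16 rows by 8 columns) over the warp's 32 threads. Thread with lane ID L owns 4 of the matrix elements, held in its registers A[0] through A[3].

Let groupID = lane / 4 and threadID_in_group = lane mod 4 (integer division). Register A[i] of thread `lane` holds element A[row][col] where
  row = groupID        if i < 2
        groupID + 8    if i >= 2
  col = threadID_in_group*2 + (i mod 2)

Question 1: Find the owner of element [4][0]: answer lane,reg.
16,0

r=4⇒gr=4,Rb=0  c=0⇒th=0,odd=0
L=4*4+0=16  i=0*2+0=0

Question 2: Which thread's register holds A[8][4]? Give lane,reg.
r: 8->gid=0,r8=1  c: 4->tid=2,i&1=0
L=0*4+2=2  i=1*2+0=2

2,2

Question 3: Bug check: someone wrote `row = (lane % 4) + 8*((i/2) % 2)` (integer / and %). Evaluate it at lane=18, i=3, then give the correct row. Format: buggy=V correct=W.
`(lane % 4) + 8*((i/2) % 2)`[18,3]→10
L=18→G=18>>2=4, T=18&3=2
[3]→row 4+8=12  col 2·2+1=5
row: 10 vs 12

buggy=10 correct=12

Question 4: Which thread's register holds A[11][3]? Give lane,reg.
r=11→G=3,rhi=1  c=3→T=1,p=1
L=3*4+1=13  i=1*2+1=3

13,3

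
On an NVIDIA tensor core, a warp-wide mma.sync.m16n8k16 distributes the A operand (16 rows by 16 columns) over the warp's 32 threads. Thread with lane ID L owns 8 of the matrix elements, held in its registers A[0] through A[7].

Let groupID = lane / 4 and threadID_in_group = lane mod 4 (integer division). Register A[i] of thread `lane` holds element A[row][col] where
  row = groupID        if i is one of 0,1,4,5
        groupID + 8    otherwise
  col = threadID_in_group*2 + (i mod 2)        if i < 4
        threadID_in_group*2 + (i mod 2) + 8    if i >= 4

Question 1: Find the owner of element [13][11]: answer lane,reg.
r=13⇒gr=5,Rb=1  c=11⇒Cb=1,th=1,odd=1
L=5*4+1=21  i=1*4+1*2+1=7

21,7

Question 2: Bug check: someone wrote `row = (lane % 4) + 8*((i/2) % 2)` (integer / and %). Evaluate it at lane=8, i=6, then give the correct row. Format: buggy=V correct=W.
buggy=8 correct=10

`(lane % 4) + 8*((i/2) % 2)`[8,6]⇒8
lane 8⇒8/4=2, 8 mod 4=0
i=6  r:2+8⇒10  c:2·0+0+8⇒8
row: 8 vs 10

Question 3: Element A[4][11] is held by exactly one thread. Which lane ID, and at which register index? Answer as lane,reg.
r=4→G=4,rhi=0  c=11→chi=1,T=1,p=1
L=4*4+1=17  i=1*4+0*2+1=5

17,5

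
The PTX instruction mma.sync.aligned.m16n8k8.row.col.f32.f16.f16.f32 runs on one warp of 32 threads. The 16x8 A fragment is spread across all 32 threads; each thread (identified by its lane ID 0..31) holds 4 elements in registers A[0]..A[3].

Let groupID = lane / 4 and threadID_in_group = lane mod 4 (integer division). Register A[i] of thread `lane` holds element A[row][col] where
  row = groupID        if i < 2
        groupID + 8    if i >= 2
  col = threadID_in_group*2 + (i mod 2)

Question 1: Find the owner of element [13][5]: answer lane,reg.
r=13→G=5,rhi=1  c=5→T=2,p=1
L=5*4+2=22  i=1*2+1=3

22,3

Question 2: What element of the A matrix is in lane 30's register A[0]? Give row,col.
7,4

lane 30: g=7 (30/4), t=2 (30%4)
i=0: r=7+0=7, c=2*2+0=4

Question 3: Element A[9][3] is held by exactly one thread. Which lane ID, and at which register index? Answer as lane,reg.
5,3

r=9→G=1,rhi=1  c=3→T=1,p=1
L=1*4+1=5  i=1*2+1=3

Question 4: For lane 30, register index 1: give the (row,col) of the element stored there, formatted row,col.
lane 30: gr=7 (30/4), th=2 (30%4)
i=1: r=7+0=7, c=2*2+1=5

7,5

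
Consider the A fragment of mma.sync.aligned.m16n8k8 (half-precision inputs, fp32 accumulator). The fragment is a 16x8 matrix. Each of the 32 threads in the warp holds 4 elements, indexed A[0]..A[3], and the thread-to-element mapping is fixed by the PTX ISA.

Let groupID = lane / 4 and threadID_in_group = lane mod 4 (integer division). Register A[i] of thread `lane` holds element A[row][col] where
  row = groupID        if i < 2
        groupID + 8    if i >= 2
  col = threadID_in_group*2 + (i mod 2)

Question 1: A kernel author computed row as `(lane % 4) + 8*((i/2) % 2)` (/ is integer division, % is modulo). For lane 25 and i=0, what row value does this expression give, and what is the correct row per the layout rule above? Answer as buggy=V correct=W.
buggy=1 correct=6

`(lane % 4) + 8*((i/2) % 2)`[25,0]→1
lane 25: G=6 (25/4), T=1 (25%4)
i=0: r=6+0=6, c=1*2+0=2
row: 1 vs 6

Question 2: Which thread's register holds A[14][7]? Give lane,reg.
27,3

r:14=>grp=6,rB=1  c:7=>tig=3,lo=1
L=6*4+3=27  i=1*2+1=3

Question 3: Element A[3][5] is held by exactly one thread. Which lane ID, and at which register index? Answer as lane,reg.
14,1

r=3→G=3,rhi=0  c=5→T=2,p=1
L=3*4+2=14  i=0*2+1=1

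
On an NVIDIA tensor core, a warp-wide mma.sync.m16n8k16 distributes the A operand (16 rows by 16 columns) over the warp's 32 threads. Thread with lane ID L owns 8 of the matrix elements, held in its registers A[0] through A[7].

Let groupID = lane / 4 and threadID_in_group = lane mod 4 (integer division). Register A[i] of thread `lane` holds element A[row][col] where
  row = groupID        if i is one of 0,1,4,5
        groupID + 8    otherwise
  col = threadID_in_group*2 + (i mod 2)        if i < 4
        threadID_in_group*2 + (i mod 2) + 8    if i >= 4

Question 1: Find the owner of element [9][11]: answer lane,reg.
5,7

r=9→G=1,rhi=1  c=11→chi=1,T=1,p=1
L=1*4+1=5  i=1*4+1*2+1=7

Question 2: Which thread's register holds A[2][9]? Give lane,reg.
8,5

r=2→G=2,rhi=0  c=9→chi=1,T=0,p=1
L=2*4+0=8  i=1*4+0*2+1=5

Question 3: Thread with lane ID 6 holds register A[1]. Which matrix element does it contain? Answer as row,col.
lane 6⇒6/4=1, 6 mod 4=2
i=1  r:1+0⇒1  c:2·2+1+0⇒5

1,5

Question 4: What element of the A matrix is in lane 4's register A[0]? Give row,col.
1,0

lane 4: grp=1 (4/4), tig=0 (4%4)
i=0: r=1+0=1, c=0*2+0+0=0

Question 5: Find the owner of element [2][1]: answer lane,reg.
r: 2->gid=2,r8=0  c: 1->c8=0,tid=0,i&1=1
L=2*4+0=8  i=0*4+0*2+1=1

8,1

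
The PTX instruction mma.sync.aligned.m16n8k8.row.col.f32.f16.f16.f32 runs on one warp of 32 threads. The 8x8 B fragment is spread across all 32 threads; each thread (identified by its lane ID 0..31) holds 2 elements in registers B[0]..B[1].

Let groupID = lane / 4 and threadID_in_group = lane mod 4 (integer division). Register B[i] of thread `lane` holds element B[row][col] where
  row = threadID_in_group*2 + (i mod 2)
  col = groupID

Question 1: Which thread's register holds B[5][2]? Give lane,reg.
10,1

c:2=>grp=2  r:5=>tig=2,lo=1
L=2*4+2=10  i=1=1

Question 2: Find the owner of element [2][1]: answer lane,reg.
5,0

c=1⇒gr=1  r=2⇒th=1,odd=0
L=1*4+1=5  i=0=0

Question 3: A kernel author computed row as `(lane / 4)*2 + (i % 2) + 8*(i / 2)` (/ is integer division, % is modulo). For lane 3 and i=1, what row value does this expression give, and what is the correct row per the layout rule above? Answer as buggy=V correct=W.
buggy=1 correct=7

`(lane / 4)*2 + (i % 2) + 8*(i / 2)`[3,1]=>1
lane 3=>3/4=0, 3 mod 4=3
i=1  r:2·3+1=>7  c:0
row: 1 vs 7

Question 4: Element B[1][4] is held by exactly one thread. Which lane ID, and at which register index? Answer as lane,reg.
16,1

c=4⇒gr=4  r=1⇒th=0,odd=1
L=4*4+0=16  i=1=1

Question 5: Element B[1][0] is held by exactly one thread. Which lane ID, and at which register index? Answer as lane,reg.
c: 0->gid=0  r: 1->tid=0,i&1=1
L=0*4+0=0  i=1=1

0,1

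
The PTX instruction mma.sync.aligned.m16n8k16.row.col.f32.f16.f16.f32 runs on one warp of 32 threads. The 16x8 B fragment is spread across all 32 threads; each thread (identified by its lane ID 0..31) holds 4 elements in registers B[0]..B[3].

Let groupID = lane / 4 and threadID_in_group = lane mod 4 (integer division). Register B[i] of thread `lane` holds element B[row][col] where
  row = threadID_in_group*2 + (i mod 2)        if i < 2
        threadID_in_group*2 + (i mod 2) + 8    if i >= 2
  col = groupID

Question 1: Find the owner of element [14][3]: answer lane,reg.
c:3=>grp=3  r:14=>rB=1,tig=3,lo=0
L=3*4+3=15  i=1*2+0=2

15,2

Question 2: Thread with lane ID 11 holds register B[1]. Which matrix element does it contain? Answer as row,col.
lane 11=>11/4=2, 11 mod 4=3
i=1  r:2·3+1+0=>7  c:2

7,2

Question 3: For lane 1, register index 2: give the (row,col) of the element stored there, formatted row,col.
10,0

lane 1→1/4=0, 1 mod 4=1
i=2  r:2·1+0+8→10  c:0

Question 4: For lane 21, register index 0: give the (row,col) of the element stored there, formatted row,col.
2,5

lane 21⇒21/4=5, 21 mod 4=1
i=0  r:2·1+0+0⇒2  c:5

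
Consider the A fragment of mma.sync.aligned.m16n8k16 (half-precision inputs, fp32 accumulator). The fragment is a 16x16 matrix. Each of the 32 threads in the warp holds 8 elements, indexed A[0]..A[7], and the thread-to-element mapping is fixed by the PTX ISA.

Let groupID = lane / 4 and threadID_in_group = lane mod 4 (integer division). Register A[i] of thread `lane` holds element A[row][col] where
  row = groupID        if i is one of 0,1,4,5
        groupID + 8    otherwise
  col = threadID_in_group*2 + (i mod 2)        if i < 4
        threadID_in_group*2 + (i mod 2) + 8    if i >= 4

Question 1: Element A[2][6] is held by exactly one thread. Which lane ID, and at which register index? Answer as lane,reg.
11,0

r=2→G=2,rhi=0  c=6→chi=0,T=3,p=0
L=2*4+3=11  i=0*4+0*2+0=0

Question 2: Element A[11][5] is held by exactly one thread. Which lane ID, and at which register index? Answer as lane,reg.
r=11→G=3,rhi=1  c=5→chi=0,T=2,p=1
L=3*4+2=14  i=0*4+1*2+1=3

14,3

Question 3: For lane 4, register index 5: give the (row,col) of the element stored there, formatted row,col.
1,9

lane 4: gr=1 (4/4), th=0 (4%4)
i=5: r=1+0=1, c=0*2+1+8=9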